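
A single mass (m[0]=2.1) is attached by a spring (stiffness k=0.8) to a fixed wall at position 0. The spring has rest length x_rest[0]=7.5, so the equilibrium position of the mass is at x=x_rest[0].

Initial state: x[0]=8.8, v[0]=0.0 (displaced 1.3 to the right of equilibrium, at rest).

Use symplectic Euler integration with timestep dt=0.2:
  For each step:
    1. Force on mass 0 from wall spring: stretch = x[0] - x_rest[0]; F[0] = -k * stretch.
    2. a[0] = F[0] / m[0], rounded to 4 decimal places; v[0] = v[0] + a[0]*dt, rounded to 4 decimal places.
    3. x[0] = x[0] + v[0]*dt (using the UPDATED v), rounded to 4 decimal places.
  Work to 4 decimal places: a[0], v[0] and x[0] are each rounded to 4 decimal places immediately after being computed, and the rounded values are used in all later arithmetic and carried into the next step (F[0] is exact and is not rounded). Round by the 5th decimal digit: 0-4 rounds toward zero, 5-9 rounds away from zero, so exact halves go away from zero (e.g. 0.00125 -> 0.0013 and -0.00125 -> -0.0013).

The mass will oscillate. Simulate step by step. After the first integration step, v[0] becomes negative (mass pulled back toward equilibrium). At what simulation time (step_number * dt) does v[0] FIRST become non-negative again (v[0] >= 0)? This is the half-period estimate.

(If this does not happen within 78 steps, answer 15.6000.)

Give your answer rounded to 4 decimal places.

Step 0: x=[8.8000] v=[0.0000]
Step 1: x=[8.7802] v=[-0.0990]
Step 2: x=[8.7409] v=[-0.1965]
Step 3: x=[8.6827] v=[-0.2910]
Step 4: x=[8.6065] v=[-0.3811]
Step 5: x=[8.5134] v=[-0.4654]
Step 6: x=[8.4049] v=[-0.5426]
Step 7: x=[8.2826] v=[-0.6115]
Step 8: x=[8.1484] v=[-0.6711]
Step 9: x=[8.0043] v=[-0.7205]
Step 10: x=[7.8525] v=[-0.7589]
Step 11: x=[7.6953] v=[-0.7858]
Step 12: x=[7.5352] v=[-0.8007]
Step 13: x=[7.3745] v=[-0.8034]
Step 14: x=[7.2157] v=[-0.7938]
Step 15: x=[7.0613] v=[-0.7721]
Step 16: x=[6.9136] v=[-0.7387]
Step 17: x=[6.7748] v=[-0.6940]
Step 18: x=[6.6471] v=[-0.6387]
Step 19: x=[6.5324] v=[-0.5737]
Step 20: x=[6.4324] v=[-0.5000]
Step 21: x=[6.3487] v=[-0.4187]
Step 22: x=[6.2825] v=[-0.3310]
Step 23: x=[6.2349] v=[-0.2382]
Step 24: x=[6.2065] v=[-0.1418]
Step 25: x=[6.1979] v=[-0.0432]
Step 26: x=[6.2091] v=[0.0560]
First v>=0 after going negative at step 26, time=5.2000

Answer: 5.2000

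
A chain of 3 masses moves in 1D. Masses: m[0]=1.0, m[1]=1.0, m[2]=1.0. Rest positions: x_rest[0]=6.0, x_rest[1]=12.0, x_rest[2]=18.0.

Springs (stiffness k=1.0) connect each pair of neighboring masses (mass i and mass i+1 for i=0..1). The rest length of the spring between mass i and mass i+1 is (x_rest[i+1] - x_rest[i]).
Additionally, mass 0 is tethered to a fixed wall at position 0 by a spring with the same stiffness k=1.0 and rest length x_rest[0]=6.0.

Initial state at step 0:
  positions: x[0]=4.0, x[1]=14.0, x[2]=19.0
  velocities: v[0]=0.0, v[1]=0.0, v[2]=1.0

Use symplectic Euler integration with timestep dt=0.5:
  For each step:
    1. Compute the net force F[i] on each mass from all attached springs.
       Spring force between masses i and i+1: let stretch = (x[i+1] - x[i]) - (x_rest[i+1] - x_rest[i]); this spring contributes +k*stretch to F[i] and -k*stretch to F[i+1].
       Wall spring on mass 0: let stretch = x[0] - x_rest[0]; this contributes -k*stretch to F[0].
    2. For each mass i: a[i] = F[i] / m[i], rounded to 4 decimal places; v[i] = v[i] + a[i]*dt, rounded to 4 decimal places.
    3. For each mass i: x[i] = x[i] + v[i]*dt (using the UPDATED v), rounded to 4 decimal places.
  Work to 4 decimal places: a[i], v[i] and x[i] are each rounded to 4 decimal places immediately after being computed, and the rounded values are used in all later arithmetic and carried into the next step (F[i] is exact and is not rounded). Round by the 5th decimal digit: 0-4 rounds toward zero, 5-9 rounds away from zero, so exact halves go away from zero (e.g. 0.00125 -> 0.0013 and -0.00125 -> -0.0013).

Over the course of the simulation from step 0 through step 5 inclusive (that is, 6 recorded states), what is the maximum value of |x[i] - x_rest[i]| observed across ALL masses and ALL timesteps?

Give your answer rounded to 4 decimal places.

Step 0: x=[4.0000 14.0000 19.0000] v=[0.0000 0.0000 1.0000]
Step 1: x=[5.5000 12.7500 19.7500] v=[3.0000 -2.5000 1.5000]
Step 2: x=[7.4375 11.4375 20.2500] v=[3.8750 -2.6250 1.0000]
Step 3: x=[8.5157 11.3281 20.0469] v=[2.1563 -0.2188 -0.4063]
Step 4: x=[8.1680 12.6953 19.1641] v=[-0.6954 2.7344 -1.7657]
Step 5: x=[6.9101 14.5479 18.1641] v=[-2.5158 3.7052 -2.0001]
Max displacement = 2.5479

Answer: 2.5479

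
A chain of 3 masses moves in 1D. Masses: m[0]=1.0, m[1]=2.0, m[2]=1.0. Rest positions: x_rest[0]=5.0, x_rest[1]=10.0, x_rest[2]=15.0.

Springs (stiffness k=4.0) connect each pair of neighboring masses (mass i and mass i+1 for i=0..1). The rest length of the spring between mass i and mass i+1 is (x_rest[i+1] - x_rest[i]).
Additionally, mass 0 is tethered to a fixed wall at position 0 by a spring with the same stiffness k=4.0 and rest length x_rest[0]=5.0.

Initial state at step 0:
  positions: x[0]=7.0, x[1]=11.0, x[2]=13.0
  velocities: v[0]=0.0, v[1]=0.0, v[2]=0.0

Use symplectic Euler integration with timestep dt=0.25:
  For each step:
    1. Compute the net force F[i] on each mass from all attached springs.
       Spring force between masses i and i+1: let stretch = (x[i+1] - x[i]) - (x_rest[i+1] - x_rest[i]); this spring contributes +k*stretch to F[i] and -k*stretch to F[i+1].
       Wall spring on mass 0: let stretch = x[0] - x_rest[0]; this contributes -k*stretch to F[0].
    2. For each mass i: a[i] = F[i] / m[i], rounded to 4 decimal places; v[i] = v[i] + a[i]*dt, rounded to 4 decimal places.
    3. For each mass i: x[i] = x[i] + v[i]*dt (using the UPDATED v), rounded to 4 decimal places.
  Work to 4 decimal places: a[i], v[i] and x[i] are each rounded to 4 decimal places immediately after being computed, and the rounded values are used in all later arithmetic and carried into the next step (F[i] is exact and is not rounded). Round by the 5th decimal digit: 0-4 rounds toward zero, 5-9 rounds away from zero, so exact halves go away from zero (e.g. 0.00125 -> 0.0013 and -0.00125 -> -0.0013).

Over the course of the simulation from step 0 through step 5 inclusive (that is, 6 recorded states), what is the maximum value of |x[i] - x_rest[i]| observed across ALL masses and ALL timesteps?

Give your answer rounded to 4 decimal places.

Step 0: x=[7.0000 11.0000 13.0000] v=[0.0000 0.0000 0.0000]
Step 1: x=[6.2500 10.7500 13.7500] v=[-3.0000 -1.0000 3.0000]
Step 2: x=[5.0625 10.3125 15.0000] v=[-4.7500 -1.7500 5.0000]
Step 3: x=[3.9219 9.8047 16.3281] v=[-4.5625 -2.0313 5.3125]
Step 4: x=[3.2715 9.3770 17.2754] v=[-2.6016 -1.7110 3.7891]
Step 5: x=[3.3296 9.1734 17.4981] v=[0.2324 -0.8146 0.8907]
Max displacement = 2.4981

Answer: 2.4981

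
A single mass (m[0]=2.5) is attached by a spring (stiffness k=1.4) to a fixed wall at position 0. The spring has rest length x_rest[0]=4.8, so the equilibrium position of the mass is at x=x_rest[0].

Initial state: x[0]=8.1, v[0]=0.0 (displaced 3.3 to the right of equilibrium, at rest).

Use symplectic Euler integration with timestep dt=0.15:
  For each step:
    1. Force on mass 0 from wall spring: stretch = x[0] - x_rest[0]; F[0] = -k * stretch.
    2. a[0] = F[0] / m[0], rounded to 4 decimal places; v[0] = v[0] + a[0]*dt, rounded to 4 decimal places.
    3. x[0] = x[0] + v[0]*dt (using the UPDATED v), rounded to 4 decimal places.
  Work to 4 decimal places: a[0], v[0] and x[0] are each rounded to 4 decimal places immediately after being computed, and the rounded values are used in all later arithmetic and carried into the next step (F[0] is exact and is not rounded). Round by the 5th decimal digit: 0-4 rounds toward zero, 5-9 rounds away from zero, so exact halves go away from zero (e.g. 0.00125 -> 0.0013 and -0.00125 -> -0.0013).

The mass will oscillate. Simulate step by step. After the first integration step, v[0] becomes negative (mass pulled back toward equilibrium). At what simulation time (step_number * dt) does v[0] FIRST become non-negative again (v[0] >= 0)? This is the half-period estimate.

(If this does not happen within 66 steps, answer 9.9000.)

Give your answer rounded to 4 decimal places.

Answer: 4.2000

Derivation:
Step 0: x=[8.1000] v=[0.0000]
Step 1: x=[8.0584] v=[-0.2772]
Step 2: x=[7.9758] v=[-0.5509]
Step 3: x=[7.8531] v=[-0.8177]
Step 4: x=[7.6920] v=[-1.0742]
Step 5: x=[7.4944] v=[-1.3171]
Step 6: x=[7.2629] v=[-1.5434]
Step 7: x=[7.0004] v=[-1.7503]
Step 8: x=[6.7101] v=[-1.9351]
Step 9: x=[6.3958] v=[-2.0956]
Step 10: x=[6.0614] v=[-2.2296]
Step 11: x=[5.7111] v=[-2.3356]
Step 12: x=[5.3493] v=[-2.4121]
Step 13: x=[4.9806] v=[-2.4582]
Step 14: x=[4.6096] v=[-2.4734]
Step 15: x=[4.2410] v=[-2.4574]
Step 16: x=[3.8794] v=[-2.4105]
Step 17: x=[3.5294] v=[-2.3332]
Step 18: x=[3.1954] v=[-2.2265]
Step 19: x=[2.8816] v=[-2.0917]
Step 20: x=[2.5920] v=[-1.9306]
Step 21: x=[2.3302] v=[-1.7451]
Step 22: x=[2.0996] v=[-1.5376]
Step 23: x=[1.9030] v=[-1.3108]
Step 24: x=[1.7429] v=[-1.0675]
Step 25: x=[1.6213] v=[-0.8107]
Step 26: x=[1.5397] v=[-0.5437]
Step 27: x=[1.4992] v=[-0.2698]
Step 28: x=[1.5003] v=[0.0075]
First v>=0 after going negative at step 28, time=4.2000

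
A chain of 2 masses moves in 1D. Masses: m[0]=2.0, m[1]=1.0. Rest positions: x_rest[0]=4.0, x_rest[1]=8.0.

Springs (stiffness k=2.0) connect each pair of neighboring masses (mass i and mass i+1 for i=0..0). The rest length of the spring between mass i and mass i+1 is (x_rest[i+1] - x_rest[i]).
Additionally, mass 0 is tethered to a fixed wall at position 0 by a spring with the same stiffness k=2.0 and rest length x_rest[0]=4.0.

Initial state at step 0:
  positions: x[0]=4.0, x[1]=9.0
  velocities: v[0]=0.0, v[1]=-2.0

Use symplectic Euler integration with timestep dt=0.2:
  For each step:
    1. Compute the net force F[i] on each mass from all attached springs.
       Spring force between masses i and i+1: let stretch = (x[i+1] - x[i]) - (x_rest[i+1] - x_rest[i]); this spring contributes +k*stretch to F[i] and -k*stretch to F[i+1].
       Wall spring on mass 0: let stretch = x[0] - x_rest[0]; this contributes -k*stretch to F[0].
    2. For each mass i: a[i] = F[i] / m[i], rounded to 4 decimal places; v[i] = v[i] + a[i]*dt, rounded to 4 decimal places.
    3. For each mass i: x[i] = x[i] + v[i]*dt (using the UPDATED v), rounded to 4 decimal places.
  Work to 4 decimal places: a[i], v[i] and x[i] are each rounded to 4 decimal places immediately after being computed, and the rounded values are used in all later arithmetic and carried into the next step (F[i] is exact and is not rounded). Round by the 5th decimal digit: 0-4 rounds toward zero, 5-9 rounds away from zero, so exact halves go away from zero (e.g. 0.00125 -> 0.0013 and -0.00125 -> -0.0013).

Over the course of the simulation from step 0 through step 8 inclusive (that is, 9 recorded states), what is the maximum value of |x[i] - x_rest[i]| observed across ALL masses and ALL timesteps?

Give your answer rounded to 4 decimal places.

Answer: 1.7061

Derivation:
Step 0: x=[4.0000 9.0000] v=[0.0000 -2.0000]
Step 1: x=[4.0400 8.5200] v=[0.2000 -2.4000]
Step 2: x=[4.0976 8.0016] v=[0.2880 -2.5920]
Step 3: x=[4.1475 7.4909] v=[0.2493 -2.5536]
Step 4: x=[4.1652 7.0327] v=[0.0885 -2.2910]
Step 5: x=[4.1310 6.6651] v=[-0.1710 -1.8380]
Step 6: x=[4.0329 6.4148] v=[-0.4904 -1.2516]
Step 7: x=[3.8688 6.2939] v=[-0.8206 -0.6044]
Step 8: x=[3.6469 6.2990] v=[-1.1093 0.0256]
Max displacement = 1.7061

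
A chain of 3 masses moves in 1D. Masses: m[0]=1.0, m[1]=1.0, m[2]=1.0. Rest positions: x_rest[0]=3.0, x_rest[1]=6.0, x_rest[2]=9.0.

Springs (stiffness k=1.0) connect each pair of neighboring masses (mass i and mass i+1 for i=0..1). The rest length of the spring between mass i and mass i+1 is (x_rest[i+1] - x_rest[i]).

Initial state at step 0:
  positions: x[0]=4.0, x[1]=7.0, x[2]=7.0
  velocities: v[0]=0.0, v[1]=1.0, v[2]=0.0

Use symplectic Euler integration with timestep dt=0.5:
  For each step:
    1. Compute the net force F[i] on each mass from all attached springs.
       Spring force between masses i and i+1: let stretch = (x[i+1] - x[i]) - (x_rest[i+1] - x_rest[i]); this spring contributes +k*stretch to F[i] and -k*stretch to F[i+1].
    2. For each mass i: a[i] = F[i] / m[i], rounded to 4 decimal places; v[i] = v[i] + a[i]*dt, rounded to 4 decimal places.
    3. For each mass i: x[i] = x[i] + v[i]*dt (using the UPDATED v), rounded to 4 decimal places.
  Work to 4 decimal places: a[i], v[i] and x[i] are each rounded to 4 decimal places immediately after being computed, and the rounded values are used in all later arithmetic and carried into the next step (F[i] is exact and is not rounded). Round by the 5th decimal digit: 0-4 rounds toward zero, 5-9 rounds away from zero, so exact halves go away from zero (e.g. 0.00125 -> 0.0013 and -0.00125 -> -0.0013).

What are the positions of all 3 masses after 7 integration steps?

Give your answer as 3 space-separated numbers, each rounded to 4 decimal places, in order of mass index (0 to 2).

Step 0: x=[4.0000 7.0000 7.0000] v=[0.0000 1.0000 0.0000]
Step 1: x=[4.0000 6.7500 7.7500] v=[0.0000 -0.5000 1.5000]
Step 2: x=[3.9375 6.0625 9.0000] v=[-0.1250 -1.3750 2.5000]
Step 3: x=[3.6563 5.5781 10.2657] v=[-0.5625 -0.9688 2.5313]
Step 4: x=[3.1055 5.7852 11.1095] v=[-1.1016 0.4141 1.6875]
Step 5: x=[2.4746 6.6534 11.3722] v=[-1.2618 1.7364 0.5254]
Step 6: x=[2.1384 7.6566 11.2052] v=[-0.6724 2.0064 -0.3340]
Step 7: x=[2.4318 8.1674 10.9011] v=[0.5867 1.0216 -0.6083]

Answer: 2.4318 8.1674 10.9011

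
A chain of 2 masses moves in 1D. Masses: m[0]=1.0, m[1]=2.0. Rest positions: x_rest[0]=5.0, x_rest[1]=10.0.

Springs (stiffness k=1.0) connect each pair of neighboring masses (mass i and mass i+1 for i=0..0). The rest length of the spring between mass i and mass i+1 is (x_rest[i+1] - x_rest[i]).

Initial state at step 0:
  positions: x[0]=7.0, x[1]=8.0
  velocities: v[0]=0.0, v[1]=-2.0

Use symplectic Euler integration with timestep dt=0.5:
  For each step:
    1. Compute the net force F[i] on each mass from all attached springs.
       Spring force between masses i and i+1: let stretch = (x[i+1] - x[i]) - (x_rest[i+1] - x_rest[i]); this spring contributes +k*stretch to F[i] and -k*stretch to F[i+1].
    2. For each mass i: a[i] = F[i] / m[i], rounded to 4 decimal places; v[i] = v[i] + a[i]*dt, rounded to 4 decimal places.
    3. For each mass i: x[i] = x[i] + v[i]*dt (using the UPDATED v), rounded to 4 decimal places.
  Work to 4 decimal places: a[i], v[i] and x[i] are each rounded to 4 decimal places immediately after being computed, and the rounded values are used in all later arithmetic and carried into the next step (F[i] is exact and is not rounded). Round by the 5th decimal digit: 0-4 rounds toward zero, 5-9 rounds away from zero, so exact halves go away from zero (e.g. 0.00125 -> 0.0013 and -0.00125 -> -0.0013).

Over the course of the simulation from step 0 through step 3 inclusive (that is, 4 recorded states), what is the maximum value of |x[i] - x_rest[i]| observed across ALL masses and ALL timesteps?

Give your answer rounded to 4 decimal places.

Step 0: x=[7.0000 8.0000] v=[0.0000 -2.0000]
Step 1: x=[6.0000 7.5000] v=[-2.0000 -1.0000]
Step 2: x=[4.1250 7.4375] v=[-3.7500 -0.1250]
Step 3: x=[1.8281 7.5860] v=[-4.5938 0.2969]
Max displacement = 3.1719

Answer: 3.1719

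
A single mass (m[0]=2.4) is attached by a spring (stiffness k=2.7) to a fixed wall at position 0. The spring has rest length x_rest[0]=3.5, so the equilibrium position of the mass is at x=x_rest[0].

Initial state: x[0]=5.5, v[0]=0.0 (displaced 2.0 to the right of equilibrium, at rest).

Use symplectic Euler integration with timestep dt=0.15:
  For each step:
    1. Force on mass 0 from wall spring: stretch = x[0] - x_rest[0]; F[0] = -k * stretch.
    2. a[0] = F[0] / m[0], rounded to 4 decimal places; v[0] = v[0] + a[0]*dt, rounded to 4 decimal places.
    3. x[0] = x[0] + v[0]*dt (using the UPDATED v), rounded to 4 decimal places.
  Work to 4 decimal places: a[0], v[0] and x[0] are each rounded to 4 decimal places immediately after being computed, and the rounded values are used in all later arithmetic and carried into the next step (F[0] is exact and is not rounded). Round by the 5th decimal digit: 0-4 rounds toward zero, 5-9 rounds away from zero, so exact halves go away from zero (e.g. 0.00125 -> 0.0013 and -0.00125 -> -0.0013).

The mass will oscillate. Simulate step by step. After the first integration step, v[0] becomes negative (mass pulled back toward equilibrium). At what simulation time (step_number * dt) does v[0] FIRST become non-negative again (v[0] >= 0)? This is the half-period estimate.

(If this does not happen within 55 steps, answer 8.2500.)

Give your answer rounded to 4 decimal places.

Answer: 3.0000

Derivation:
Step 0: x=[5.5000] v=[0.0000]
Step 1: x=[5.4494] v=[-0.3375]
Step 2: x=[5.3494] v=[-0.6665]
Step 3: x=[5.2026] v=[-0.9786]
Step 4: x=[5.0127] v=[-1.2659]
Step 5: x=[4.7845] v=[-1.5212]
Step 6: x=[4.5238] v=[-1.7380]
Step 7: x=[4.2372] v=[-1.9108]
Step 8: x=[3.9319] v=[-2.0352]
Step 9: x=[3.6157] v=[-2.1081]
Step 10: x=[3.2966] v=[-2.1276]
Step 11: x=[2.9826] v=[-2.0933]
Step 12: x=[2.6817] v=[-2.0060]
Step 13: x=[2.4015] v=[-1.8679]
Step 14: x=[2.1491] v=[-1.6825]
Step 15: x=[1.9309] v=[-1.4545]
Step 16: x=[1.7524] v=[-1.1897]
Step 17: x=[1.6182] v=[-0.8948]
Step 18: x=[1.5316] v=[-0.5773]
Step 19: x=[1.4948] v=[-0.2451]
Step 20: x=[1.5088] v=[0.0933]
First v>=0 after going negative at step 20, time=3.0000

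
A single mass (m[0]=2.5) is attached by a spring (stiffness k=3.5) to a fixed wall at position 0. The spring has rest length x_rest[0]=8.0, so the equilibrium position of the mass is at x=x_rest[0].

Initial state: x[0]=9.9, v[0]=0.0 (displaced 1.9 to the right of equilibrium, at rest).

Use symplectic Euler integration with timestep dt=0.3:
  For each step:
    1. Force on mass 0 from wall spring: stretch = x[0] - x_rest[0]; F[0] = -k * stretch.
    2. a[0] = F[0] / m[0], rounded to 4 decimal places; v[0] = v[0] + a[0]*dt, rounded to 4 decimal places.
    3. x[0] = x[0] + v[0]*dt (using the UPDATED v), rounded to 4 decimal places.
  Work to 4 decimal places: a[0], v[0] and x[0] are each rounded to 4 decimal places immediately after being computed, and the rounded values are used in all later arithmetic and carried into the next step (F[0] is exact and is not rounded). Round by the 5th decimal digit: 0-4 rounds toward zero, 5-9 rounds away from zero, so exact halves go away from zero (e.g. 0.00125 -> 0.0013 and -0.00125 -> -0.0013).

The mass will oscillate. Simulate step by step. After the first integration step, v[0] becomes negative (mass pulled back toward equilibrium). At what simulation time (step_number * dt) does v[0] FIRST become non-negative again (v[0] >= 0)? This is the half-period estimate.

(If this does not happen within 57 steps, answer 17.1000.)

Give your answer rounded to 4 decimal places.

Answer: 2.7000

Derivation:
Step 0: x=[9.9000] v=[0.0000]
Step 1: x=[9.6606] v=[-0.7980]
Step 2: x=[9.2120] v=[-1.4954]
Step 3: x=[8.6107] v=[-2.0044]
Step 4: x=[7.9324] v=[-2.2609]
Step 5: x=[7.2627] v=[-2.2325]
Step 6: x=[6.6859] v=[-1.9228]
Step 7: x=[6.2746] v=[-1.3709]
Step 8: x=[6.0807] v=[-0.6462]
Step 9: x=[6.1287] v=[0.1599]
First v>=0 after going negative at step 9, time=2.7000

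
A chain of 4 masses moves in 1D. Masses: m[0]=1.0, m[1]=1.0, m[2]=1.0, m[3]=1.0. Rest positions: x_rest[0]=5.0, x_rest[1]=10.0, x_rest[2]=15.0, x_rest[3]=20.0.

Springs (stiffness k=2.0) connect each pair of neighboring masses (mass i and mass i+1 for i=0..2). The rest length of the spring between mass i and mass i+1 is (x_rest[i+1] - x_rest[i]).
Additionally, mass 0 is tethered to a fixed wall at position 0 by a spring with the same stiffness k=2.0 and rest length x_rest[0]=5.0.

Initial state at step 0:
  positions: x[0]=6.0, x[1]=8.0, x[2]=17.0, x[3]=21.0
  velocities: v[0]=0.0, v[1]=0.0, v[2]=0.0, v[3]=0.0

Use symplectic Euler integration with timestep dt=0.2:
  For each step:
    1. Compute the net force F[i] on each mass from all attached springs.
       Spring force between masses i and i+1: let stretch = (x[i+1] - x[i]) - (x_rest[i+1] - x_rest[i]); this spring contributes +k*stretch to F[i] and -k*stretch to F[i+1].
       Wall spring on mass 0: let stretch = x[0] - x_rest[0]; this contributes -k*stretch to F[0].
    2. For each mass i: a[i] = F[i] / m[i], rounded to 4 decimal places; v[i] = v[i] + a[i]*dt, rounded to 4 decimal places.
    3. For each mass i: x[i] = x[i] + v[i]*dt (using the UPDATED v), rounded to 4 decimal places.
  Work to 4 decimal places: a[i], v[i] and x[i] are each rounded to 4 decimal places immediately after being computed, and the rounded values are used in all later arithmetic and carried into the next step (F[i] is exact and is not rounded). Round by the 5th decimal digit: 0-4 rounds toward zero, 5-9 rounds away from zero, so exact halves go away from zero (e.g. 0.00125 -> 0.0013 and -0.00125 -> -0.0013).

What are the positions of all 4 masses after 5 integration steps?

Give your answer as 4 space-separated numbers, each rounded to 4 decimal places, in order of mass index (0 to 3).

Step 0: x=[6.0000 8.0000 17.0000 21.0000] v=[0.0000 0.0000 0.0000 0.0000]
Step 1: x=[5.6800 8.5600 16.6000 21.0800] v=[-1.6000 2.8000 -2.0000 0.4000]
Step 2: x=[5.1360 9.5328 15.9152 21.2016] v=[-2.7200 4.8640 -3.4240 0.6080]
Step 3: x=[4.5329 10.6644 15.1427 21.3003] v=[-3.0157 5.6582 -3.8624 0.4934]
Step 4: x=[4.0576 11.6638 14.5046 21.3064] v=[-2.3763 4.9969 -3.1907 0.0304]
Step 5: x=[3.8662 12.2819 14.1833 21.1683] v=[-0.9569 3.0907 -1.6063 -0.6903]

Answer: 3.8662 12.2819 14.1833 21.1683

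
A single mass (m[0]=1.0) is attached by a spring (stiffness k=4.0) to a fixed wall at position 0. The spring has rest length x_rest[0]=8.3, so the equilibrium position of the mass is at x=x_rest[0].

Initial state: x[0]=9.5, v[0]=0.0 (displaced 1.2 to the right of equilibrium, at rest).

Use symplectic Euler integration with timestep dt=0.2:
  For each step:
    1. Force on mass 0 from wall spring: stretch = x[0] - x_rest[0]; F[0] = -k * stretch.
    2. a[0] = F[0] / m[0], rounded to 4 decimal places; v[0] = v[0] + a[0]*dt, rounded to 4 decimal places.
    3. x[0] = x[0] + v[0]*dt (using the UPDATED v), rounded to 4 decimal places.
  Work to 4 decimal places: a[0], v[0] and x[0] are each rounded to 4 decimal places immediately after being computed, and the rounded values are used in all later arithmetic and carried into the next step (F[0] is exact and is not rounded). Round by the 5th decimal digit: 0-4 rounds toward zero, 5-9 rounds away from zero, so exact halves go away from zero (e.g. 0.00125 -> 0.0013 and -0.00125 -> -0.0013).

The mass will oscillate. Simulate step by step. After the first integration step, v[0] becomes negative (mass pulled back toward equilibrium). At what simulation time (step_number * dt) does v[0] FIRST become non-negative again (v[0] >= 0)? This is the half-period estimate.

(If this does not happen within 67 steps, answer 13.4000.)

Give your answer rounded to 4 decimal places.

Answer: 1.6000

Derivation:
Step 0: x=[9.5000] v=[0.0000]
Step 1: x=[9.3080] v=[-0.9600]
Step 2: x=[8.9547] v=[-1.7664]
Step 3: x=[8.4967] v=[-2.2902]
Step 4: x=[8.0072] v=[-2.4476]
Step 5: x=[7.5645] v=[-2.2134]
Step 6: x=[7.2395] v=[-1.6250]
Step 7: x=[7.0842] v=[-0.7766]
Step 8: x=[7.1234] v=[0.1960]
First v>=0 after going negative at step 8, time=1.6000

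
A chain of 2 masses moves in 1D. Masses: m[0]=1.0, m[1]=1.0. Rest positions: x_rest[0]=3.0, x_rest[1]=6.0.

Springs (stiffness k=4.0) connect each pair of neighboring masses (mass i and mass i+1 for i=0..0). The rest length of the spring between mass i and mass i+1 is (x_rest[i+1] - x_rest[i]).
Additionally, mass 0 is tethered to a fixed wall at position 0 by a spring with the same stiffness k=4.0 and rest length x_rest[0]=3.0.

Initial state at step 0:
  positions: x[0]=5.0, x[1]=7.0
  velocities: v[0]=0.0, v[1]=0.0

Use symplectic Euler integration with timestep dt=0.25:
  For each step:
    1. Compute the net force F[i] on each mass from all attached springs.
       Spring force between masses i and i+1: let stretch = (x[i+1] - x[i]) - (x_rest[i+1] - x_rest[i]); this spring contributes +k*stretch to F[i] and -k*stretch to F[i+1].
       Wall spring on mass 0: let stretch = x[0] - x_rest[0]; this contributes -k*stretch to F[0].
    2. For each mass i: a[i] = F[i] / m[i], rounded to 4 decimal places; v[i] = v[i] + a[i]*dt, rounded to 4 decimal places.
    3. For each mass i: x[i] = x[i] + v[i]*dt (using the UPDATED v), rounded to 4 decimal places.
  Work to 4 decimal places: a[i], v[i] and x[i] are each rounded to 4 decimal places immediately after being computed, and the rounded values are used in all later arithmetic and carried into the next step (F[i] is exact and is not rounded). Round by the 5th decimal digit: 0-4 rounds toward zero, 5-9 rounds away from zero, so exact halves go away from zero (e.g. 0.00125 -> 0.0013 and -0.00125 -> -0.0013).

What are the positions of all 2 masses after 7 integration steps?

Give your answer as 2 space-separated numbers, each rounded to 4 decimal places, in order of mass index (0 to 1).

Answer: 3.3983 4.2011

Derivation:
Step 0: x=[5.0000 7.0000] v=[0.0000 0.0000]
Step 1: x=[4.2500 7.2500] v=[-3.0000 1.0000]
Step 2: x=[3.1875 7.5000] v=[-4.2500 1.0000]
Step 3: x=[2.4063 7.4219] v=[-3.1250 -0.3125]
Step 4: x=[2.2774 6.8399] v=[-0.5157 -2.3281]
Step 5: x=[2.7198 5.8673] v=[1.7694 -3.8906]
Step 6: x=[3.2691 4.8578] v=[2.1971 -4.0381]
Step 7: x=[3.3983 4.2011] v=[0.5167 -2.6268]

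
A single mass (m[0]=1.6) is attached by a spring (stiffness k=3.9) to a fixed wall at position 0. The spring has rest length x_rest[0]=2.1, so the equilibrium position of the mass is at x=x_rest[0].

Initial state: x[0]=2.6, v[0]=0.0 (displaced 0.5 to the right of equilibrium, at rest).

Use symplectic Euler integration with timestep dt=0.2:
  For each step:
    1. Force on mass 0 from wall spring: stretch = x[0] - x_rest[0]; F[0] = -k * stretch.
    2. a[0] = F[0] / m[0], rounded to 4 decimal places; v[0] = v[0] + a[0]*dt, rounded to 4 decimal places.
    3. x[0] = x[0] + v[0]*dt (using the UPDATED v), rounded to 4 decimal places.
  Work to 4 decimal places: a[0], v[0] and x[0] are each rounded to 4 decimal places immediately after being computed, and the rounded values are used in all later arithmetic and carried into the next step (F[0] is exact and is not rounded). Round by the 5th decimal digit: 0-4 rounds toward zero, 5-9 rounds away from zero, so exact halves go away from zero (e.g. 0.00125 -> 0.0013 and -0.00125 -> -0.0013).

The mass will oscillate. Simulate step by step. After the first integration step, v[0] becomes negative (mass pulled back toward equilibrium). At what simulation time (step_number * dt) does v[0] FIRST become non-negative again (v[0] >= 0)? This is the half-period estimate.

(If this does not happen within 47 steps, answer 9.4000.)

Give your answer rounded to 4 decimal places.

Answer: 2.2000

Derivation:
Step 0: x=[2.6000] v=[0.0000]
Step 1: x=[2.5512] v=[-0.2438]
Step 2: x=[2.4584] v=[-0.4638]
Step 3: x=[2.3307] v=[-0.6385]
Step 4: x=[2.1805] v=[-0.7510]
Step 5: x=[2.0225] v=[-0.7902]
Step 6: x=[1.8720] v=[-0.7524]
Step 7: x=[1.7438] v=[-0.6412]
Step 8: x=[1.6503] v=[-0.4676]
Step 9: x=[1.6006] v=[-0.2484]
Step 10: x=[1.5996] v=[-0.0049]
Step 11: x=[1.6474] v=[0.2390]
First v>=0 after going negative at step 11, time=2.2000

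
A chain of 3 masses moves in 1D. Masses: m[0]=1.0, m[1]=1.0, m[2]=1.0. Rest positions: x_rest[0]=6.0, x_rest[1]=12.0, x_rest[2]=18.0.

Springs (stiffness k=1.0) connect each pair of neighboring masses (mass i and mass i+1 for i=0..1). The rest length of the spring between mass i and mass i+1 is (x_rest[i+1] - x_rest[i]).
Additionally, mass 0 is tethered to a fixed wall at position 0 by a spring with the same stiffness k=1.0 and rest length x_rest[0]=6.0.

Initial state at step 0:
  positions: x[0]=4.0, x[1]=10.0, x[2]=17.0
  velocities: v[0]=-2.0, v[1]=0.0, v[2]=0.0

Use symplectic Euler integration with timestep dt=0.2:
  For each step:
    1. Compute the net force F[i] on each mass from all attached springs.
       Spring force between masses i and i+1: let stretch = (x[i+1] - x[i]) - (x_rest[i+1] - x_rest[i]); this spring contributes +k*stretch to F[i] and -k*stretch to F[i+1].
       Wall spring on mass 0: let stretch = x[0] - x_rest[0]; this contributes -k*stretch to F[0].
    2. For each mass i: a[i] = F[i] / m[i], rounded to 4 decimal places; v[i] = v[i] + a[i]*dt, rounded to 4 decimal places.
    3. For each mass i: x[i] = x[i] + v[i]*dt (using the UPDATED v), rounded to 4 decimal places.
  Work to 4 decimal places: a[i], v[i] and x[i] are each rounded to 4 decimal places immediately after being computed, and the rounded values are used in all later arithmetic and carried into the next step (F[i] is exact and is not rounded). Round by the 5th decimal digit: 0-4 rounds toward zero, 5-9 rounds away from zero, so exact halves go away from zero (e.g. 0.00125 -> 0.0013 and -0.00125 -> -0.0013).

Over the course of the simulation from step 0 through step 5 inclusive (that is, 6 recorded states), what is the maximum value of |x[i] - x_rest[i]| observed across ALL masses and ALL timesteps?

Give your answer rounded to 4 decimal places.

Answer: 2.6189

Derivation:
Step 0: x=[4.0000 10.0000 17.0000] v=[-2.0000 0.0000 0.0000]
Step 1: x=[3.6800 10.0400 16.9600] v=[-1.6000 0.2000 -0.2000]
Step 2: x=[3.4672 10.1024 16.8832] v=[-1.0640 0.3120 -0.3840]
Step 3: x=[3.3811 10.1706 16.7752] v=[-0.4304 0.3411 -0.5402]
Step 4: x=[3.4314 10.2314 16.6430] v=[0.2513 0.3041 -0.6611]
Step 5: x=[3.6164 10.2767 16.4943] v=[0.9250 0.2264 -0.7434]
Max displacement = 2.6189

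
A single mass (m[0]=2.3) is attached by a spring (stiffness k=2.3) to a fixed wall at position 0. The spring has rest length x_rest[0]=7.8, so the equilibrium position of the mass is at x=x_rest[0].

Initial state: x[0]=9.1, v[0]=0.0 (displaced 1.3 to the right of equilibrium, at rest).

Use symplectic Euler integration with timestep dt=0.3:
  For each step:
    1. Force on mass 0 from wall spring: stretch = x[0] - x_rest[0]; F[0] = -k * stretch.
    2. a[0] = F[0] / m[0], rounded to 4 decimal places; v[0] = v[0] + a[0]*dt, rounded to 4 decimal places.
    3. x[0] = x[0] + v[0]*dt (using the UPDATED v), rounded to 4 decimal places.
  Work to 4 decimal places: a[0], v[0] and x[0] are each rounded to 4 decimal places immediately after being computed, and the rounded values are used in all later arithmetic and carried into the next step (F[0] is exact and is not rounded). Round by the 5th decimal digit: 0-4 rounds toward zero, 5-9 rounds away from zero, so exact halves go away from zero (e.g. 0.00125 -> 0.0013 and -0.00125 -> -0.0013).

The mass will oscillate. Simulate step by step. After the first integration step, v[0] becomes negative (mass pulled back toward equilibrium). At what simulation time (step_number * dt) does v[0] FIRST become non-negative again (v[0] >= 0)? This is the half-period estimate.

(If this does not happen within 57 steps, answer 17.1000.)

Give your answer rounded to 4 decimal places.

Step 0: x=[9.1000] v=[0.0000]
Step 1: x=[8.9830] v=[-0.3900]
Step 2: x=[8.7595] v=[-0.7449]
Step 3: x=[8.4497] v=[-1.0328]
Step 4: x=[8.0814] v=[-1.2277]
Step 5: x=[7.6878] v=[-1.3121]
Step 6: x=[7.3043] v=[-1.2784]
Step 7: x=[6.9654] v=[-1.1297]
Step 8: x=[6.7016] v=[-0.8793]
Step 9: x=[6.5367] v=[-0.5498]
Step 10: x=[6.4855] v=[-0.1708]
Step 11: x=[6.5526] v=[0.2236]
First v>=0 after going negative at step 11, time=3.3000

Answer: 3.3000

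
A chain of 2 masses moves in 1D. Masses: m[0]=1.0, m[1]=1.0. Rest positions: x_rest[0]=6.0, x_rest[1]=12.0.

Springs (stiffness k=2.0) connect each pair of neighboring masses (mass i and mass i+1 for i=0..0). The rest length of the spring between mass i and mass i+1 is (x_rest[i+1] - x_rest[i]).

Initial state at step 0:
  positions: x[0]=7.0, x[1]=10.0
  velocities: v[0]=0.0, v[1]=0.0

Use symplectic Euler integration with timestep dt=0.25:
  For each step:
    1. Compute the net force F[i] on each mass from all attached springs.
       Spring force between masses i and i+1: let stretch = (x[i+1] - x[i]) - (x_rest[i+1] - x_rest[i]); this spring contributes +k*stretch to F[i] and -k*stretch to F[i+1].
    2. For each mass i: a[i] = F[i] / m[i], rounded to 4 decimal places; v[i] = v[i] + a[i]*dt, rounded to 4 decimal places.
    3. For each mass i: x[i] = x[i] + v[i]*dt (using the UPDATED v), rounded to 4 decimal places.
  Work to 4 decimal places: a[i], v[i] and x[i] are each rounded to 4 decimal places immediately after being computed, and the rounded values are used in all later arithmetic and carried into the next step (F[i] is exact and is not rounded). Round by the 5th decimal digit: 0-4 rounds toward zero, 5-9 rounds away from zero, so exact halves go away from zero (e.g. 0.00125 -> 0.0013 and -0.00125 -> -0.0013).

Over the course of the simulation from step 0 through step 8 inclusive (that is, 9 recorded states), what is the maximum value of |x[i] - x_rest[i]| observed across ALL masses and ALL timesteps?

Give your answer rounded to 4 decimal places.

Step 0: x=[7.0000 10.0000] v=[0.0000 0.0000]
Step 1: x=[6.6250 10.3750] v=[-1.5000 1.5000]
Step 2: x=[5.9688 11.0313] v=[-2.6250 2.6250]
Step 3: x=[5.1954 11.8048] v=[-3.0938 3.0938]
Step 4: x=[4.4981 12.5021] v=[-2.7891 2.7891]
Step 5: x=[4.0513 12.9489] v=[-1.7871 1.7871]
Step 6: x=[3.9667 13.0335] v=[-0.3383 0.3383]
Step 7: x=[4.2655 12.7347] v=[1.1951 -1.1951]
Step 8: x=[4.8729 12.1273] v=[2.4297 -2.4297]
Max displacement = 2.0333

Answer: 2.0333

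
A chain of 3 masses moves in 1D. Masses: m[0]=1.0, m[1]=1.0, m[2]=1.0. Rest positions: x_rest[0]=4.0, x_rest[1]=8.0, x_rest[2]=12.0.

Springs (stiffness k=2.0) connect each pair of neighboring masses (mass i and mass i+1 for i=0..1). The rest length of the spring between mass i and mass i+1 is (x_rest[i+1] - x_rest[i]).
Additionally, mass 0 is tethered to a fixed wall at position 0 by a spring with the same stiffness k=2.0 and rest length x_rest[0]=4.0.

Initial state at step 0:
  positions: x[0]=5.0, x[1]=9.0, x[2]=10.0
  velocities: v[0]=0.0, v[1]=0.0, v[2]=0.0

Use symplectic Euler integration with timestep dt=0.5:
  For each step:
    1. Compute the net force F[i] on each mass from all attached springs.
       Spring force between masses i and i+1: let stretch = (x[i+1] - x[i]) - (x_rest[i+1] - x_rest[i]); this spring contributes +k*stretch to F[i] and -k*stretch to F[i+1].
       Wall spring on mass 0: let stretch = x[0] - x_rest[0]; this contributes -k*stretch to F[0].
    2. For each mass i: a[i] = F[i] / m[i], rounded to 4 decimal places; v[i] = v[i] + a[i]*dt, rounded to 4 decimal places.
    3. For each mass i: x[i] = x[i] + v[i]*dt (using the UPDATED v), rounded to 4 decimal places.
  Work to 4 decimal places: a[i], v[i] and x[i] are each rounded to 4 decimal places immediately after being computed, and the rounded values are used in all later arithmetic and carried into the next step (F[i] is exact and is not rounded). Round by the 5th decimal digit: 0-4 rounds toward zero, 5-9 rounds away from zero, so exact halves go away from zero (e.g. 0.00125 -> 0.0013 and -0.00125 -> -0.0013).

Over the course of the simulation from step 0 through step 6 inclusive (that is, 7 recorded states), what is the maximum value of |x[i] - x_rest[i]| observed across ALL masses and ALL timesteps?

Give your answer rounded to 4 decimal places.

Answer: 2.3750

Derivation:
Step 0: x=[5.0000 9.0000 10.0000] v=[0.0000 0.0000 0.0000]
Step 1: x=[4.5000 7.5000 11.5000] v=[-1.0000 -3.0000 3.0000]
Step 2: x=[3.2500 6.5000 13.0000] v=[-2.5000 -2.0000 3.0000]
Step 3: x=[2.0000 7.1250 13.2500] v=[-2.5000 1.2500 0.5000]
Step 4: x=[2.3125 8.2500 12.4375] v=[0.6250 2.2500 -1.6250]
Step 5: x=[4.4375 8.5000 11.5313] v=[4.2500 0.5000 -1.8125]
Step 6: x=[6.3750 8.2344 11.1094] v=[3.8750 -0.5312 -0.8438]
Max displacement = 2.3750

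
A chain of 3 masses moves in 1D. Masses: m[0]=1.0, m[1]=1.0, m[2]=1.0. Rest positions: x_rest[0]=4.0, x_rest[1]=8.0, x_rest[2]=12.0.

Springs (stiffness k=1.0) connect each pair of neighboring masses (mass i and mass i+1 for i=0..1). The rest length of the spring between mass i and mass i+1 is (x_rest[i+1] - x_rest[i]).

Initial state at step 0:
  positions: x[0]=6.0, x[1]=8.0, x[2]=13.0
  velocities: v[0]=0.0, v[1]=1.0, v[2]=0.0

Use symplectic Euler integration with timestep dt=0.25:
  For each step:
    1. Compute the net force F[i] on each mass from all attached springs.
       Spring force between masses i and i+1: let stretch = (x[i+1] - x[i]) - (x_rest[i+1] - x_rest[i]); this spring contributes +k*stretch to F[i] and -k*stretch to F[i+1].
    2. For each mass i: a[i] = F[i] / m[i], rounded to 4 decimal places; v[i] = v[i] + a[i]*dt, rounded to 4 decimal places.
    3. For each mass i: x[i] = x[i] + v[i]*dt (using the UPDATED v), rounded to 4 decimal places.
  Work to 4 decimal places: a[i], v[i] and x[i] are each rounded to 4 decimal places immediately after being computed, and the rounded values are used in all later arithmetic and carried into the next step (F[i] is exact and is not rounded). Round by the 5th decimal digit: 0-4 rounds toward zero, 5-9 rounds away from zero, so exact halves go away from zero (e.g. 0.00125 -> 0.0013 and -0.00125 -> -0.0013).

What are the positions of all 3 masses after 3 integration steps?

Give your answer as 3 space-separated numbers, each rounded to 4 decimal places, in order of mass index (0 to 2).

Answer: 5.4039 9.5867 12.7596

Derivation:
Step 0: x=[6.0000 8.0000 13.0000] v=[0.0000 1.0000 0.0000]
Step 1: x=[5.8750 8.4375 12.9375] v=[-0.5000 1.7500 -0.2500]
Step 2: x=[5.6602 8.9961 12.8438] v=[-0.8594 2.2344 -0.3750]
Step 3: x=[5.4039 9.5867 12.7596] v=[-1.0254 2.3624 -0.3369]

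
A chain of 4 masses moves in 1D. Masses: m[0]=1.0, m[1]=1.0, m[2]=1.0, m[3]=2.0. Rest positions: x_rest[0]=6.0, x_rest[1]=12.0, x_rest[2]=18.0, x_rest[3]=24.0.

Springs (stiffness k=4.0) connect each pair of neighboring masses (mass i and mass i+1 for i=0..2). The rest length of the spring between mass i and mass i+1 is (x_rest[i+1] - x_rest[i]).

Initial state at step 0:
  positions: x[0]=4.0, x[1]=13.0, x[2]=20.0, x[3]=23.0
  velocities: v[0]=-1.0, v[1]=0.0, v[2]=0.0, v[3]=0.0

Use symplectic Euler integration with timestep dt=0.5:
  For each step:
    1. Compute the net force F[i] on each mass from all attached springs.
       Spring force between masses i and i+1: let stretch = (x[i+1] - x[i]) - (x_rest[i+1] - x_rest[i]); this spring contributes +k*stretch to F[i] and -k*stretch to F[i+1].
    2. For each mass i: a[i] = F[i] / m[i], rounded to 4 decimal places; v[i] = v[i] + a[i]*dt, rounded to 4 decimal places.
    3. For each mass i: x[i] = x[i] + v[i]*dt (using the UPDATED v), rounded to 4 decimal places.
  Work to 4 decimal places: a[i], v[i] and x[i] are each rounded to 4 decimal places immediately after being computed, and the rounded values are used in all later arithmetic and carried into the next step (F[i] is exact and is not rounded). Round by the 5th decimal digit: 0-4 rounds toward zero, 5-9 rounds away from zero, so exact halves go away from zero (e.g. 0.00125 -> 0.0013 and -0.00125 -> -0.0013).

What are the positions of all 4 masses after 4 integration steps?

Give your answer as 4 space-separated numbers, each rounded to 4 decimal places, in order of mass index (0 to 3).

Step 0: x=[4.0000 13.0000 20.0000 23.0000] v=[-1.0000 0.0000 0.0000 0.0000]
Step 1: x=[6.5000 11.0000 16.0000 24.5000] v=[5.0000 -4.0000 -8.0000 3.0000]
Step 2: x=[7.5000 9.5000 15.5000 24.7500] v=[2.0000 -3.0000 -1.0000 0.5000]
Step 3: x=[4.5000 12.0000 18.2500 23.3750] v=[-6.0000 5.0000 5.5000 -2.7500]
Step 4: x=[3.0000 13.2500 19.8750 22.4375] v=[-3.0000 2.5000 3.2500 -1.8750]

Answer: 3.0000 13.2500 19.8750 22.4375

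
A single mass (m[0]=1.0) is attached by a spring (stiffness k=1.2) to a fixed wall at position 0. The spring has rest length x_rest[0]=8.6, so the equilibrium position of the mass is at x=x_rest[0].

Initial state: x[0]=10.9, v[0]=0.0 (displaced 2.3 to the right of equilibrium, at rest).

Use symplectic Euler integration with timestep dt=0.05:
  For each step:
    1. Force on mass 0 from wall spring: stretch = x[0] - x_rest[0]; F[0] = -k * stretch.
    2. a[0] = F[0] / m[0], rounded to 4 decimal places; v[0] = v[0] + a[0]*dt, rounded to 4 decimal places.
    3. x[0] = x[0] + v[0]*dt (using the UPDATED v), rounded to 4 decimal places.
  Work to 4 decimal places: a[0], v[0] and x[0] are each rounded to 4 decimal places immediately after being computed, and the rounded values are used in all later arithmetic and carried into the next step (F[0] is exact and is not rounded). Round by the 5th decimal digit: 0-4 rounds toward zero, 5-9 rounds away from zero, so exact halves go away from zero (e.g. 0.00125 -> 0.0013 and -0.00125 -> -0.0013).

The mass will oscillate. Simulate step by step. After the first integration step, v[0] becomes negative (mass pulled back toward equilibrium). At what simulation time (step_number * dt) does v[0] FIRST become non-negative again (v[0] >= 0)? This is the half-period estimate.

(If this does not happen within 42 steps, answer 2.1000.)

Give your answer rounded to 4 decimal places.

Step 0: x=[10.9000] v=[0.0000]
Step 1: x=[10.8931] v=[-0.1380]
Step 2: x=[10.8793] v=[-0.2756]
Step 3: x=[10.8587] v=[-0.4124]
Step 4: x=[10.8313] v=[-0.5479]
Step 5: x=[10.7972] v=[-0.6818]
Step 6: x=[10.7565] v=[-0.8136]
Step 7: x=[10.7094] v=[-0.9430]
Step 8: x=[10.6559] v=[-1.0696]
Step 9: x=[10.5963] v=[-1.1930]
Step 10: x=[10.5307] v=[-1.3128]
Step 11: x=[10.4593] v=[-1.4286]
Step 12: x=[10.3823] v=[-1.5402]
Step 13: x=[10.2999] v=[-1.6471]
Step 14: x=[10.2124] v=[-1.7491]
Step 15: x=[10.1201] v=[-1.8458]
Step 16: x=[10.0233] v=[-1.9370]
Step 17: x=[9.9222] v=[-2.0224]
Step 18: x=[9.8171] v=[-2.1017]
Step 19: x=[9.7084] v=[-2.1747]
Step 20: x=[9.5963] v=[-2.2412]
Step 21: x=[9.4813] v=[-2.3010]
Step 22: x=[9.3636] v=[-2.3539]
Step 23: x=[9.2436] v=[-2.3997]
Step 24: x=[9.1217] v=[-2.4383]
Step 25: x=[8.9982] v=[-2.4696]
Step 26: x=[8.8735] v=[-2.4935]
Step 27: x=[8.7480] v=[-2.5099]
Step 28: x=[8.6221] v=[-2.5188]
Step 29: x=[8.4961] v=[-2.5201]
Step 30: x=[8.3704] v=[-2.5139]
Step 31: x=[8.2454] v=[-2.5001]
Step 32: x=[8.1215] v=[-2.4788]
Step 33: x=[7.9990] v=[-2.4501]
Step 34: x=[7.8783] v=[-2.4140]
Step 35: x=[7.7598] v=[-2.3707]
Step 36: x=[7.6438] v=[-2.3203]
Step 37: x=[7.5307] v=[-2.2629]
Step 38: x=[7.4208] v=[-2.1987]
Step 39: x=[7.3144] v=[-2.1280]
Step 40: x=[7.2119] v=[-2.0509]
Step 41: x=[7.1135] v=[-1.9676]
Step 42: x=[7.0196] v=[-1.8784]
v[0] did not become non-negative within 42 steps; using fallback time=2.1000

Answer: 2.1000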